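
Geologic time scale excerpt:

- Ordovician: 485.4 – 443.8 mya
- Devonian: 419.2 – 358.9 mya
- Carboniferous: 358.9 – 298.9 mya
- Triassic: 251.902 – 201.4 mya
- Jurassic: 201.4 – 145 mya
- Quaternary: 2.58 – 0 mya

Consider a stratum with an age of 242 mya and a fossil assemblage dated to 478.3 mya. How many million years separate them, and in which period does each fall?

236.3 million years apart; the first in the Triassic, the second in the Ordovician

Elapsed time: 478.3 − 242 = 236.3 Myr.
242 Ma lies within 251.902–201.4 Ma: Triassic.
478.3 Ma lies within 485.4–443.8 Ma: Ordovician.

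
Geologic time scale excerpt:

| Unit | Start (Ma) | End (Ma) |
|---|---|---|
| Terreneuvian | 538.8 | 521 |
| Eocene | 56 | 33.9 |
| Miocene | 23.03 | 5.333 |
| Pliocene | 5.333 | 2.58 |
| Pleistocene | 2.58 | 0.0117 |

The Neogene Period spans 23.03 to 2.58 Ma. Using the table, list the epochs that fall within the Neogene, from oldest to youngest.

Miocene, Pliocene

Epochs with both bounds inside 23.03–2.58 Ma: Miocene (23.03–5.333), Pliocene (5.333–2.58).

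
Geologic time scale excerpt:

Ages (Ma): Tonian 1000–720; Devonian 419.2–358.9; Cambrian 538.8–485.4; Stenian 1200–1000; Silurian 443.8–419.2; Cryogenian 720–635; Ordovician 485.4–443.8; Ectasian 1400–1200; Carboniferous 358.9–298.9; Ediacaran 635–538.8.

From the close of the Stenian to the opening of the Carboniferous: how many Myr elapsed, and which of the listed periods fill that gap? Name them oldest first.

641.1 million years; Tonian, Cryogenian, Ediacaran, Cambrian, Ordovician, Silurian, Devonian

End of Stenian = 1000 Ma; start of Carboniferous = 358.9 Ma.
Gap = 1000 − 358.9 = 641.1 Myr.
Periods wholly inside 1000–358.9 Ma: Tonian (1000–720), Cryogenian (720–635), Ediacaran (635–538.8), Cambrian (538.8–485.4), Ordovician (485.4–443.8), Silurian (443.8–419.2), Devonian (419.2–358.9).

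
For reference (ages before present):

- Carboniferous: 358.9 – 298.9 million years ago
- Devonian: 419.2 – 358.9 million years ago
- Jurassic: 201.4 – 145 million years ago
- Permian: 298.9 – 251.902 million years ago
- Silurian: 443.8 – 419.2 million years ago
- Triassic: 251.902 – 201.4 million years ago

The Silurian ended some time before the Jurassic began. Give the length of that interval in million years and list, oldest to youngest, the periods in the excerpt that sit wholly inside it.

217.8 million years; Devonian, Carboniferous, Permian, Triassic

The Silurian closes at 419.2 Ma and the Jurassic opens at 201.4 Ma, so the interval is 419.2 − 201.4 = 217.8 Myr.
A period fits inside if it starts at or after 419.2 Ma and ends at or before 201.4 Ma; oldest first that gives Devonian, Carboniferous, Permian, Triassic.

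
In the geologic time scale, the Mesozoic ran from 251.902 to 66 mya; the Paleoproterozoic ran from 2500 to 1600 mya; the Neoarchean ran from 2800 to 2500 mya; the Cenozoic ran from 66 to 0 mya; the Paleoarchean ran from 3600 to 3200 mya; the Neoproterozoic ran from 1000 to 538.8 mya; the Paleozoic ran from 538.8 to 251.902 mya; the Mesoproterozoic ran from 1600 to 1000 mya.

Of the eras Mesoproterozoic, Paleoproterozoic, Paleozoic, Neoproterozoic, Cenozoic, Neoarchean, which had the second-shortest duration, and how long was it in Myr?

Durations: Mesoproterozoic 600; Paleoproterozoic 900; Paleozoic 286.898; Neoproterozoic 461.2; Cenozoic 66; Neoarchean 300 Myr.
Sorted shortest-first: Cenozoic (66), Paleozoic (286.898), Neoarchean (300), Neoproterozoic (461.2), Mesoproterozoic (600), Paleoproterozoic (900).
The second shortest is Paleozoic at 286.898 Myr.

Paleozoic, 286.898 million years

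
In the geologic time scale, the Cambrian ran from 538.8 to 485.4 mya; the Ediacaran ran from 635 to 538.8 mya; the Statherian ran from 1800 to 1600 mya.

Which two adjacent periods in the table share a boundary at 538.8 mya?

The Ediacaran ends at 538.8 mya and the Cambrian begins at 538.8 mya, so they share that boundary.

Ediacaran and Cambrian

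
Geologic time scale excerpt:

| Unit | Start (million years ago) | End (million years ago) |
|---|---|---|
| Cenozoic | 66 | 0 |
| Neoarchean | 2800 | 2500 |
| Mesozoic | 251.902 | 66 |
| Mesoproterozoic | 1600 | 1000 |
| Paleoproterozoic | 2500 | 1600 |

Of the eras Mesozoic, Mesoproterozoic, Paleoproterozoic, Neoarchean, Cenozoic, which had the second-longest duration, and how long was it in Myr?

Durations: Mesozoic 185.902; Mesoproterozoic 600; Paleoproterozoic 900; Neoarchean 300; Cenozoic 66 Myr.
Sorted longest-first: Paleoproterozoic (900), Mesoproterozoic (600), Neoarchean (300), Mesozoic (185.902), Cenozoic (66).
The second longest is Mesoproterozoic at 600 Myr.

Mesoproterozoic, 600 million years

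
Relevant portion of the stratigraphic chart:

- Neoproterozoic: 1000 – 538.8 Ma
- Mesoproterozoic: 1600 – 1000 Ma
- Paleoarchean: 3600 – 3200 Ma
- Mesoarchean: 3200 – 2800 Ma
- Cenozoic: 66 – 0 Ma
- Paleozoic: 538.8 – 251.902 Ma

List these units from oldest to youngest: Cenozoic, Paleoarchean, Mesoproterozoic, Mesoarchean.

Paleoarchean, Mesoarchean, Mesoproterozoic, Cenozoic

The oldest of these is Paleoarchean (starts 3600 Ma) and the youngest is Cenozoic (ends 0 Ma).
In between, by decreasing start age: Mesoarchean (3200), Mesoproterozoic (1600).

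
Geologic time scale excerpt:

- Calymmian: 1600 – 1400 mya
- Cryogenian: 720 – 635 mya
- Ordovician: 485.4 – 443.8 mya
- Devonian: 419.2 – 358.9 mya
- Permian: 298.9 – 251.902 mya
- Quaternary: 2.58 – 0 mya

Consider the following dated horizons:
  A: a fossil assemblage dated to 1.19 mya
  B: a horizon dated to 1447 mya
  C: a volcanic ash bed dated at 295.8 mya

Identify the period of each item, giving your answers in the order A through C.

A — Quaternary; B — Calymmian; C — Permian

A: 1.19 Ma lies in 2.58–0 Ma, so Quaternary.
B: 1447 Ma lies in 1600–1400 Ma, so Calymmian.
C: 295.8 Ma lies in 298.9–251.902 Ma, so Permian.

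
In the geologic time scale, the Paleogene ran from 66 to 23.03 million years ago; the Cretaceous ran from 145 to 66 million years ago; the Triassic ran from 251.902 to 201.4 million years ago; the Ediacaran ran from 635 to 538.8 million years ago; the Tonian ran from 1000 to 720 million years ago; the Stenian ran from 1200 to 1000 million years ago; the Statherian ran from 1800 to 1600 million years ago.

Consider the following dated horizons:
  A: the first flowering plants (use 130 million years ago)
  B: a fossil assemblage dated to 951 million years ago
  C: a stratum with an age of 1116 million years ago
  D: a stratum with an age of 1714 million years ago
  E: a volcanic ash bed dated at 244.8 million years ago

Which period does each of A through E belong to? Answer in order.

A: 130 Ma lies in 145–66 Ma, so Cretaceous.
B: 951 Ma lies in 1000–720 Ma, so Tonian.
C: 1116 Ma lies in 1200–1000 Ma, so Stenian.
D: 1714 Ma lies in 1800–1600 Ma, so Statherian.
E: 244.8 Ma lies in 251.902–201.4 Ma, so Triassic.

A — Cretaceous; B — Tonian; C — Stenian; D — Statherian; E — Triassic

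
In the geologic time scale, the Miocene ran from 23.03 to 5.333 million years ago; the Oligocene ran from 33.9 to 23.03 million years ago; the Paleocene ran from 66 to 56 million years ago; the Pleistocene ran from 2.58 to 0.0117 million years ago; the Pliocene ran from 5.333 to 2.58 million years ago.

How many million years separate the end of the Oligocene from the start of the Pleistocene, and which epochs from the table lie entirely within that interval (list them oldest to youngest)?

20.45 million years; Miocene, Pliocene

End of Oligocene = 23.03 Ma; start of Pleistocene = 2.58 Ma.
Gap = 23.03 − 2.58 = 20.45 Myr.
Epochs wholly inside 23.03–2.58 Ma: Miocene (23.03–5.333), Pliocene (5.333–2.58).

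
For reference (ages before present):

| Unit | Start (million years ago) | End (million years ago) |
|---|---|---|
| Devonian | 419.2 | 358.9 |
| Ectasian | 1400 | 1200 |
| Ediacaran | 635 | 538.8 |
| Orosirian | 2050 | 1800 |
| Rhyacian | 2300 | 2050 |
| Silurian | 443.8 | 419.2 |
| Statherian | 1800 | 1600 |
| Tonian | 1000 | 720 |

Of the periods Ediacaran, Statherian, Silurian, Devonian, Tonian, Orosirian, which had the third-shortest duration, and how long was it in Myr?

Start − end for each: Ediacaran 635 − 538.8 = 96.2; Statherian 1800 − 1600 = 200; Silurian 443.8 − 419.2 = 24.6; Devonian 419.2 − 358.9 = 60.3; Tonian 1000 − 720 = 280; Orosirian 2050 − 1800 = 250.
Ranking these from shortest: Silurian < Devonian < Ediacaran < Statherian < Orosirian < Tonian.
Position 3 in that ranking is Ediacaran, which lasted 96.2 Myr.

Ediacaran, 96.2 million years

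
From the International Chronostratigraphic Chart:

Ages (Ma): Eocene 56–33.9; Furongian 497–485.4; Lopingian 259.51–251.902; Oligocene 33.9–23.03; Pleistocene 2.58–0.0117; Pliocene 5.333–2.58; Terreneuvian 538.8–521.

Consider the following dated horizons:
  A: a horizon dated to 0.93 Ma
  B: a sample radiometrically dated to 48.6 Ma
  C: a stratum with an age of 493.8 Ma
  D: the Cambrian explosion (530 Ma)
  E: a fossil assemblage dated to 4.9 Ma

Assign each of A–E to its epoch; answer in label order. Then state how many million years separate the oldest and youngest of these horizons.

A: 0.93 Ma lies in 2.58–0.0117 Ma, so Pleistocene.
B: 48.6 Ma lies in 56–33.9 Ma, so Eocene.
C: 493.8 Ma lies in 497–485.4 Ma, so Furongian.
D: 530 Ma lies in 538.8–521 Ma, so Terreneuvian.
E: 4.9 Ma lies in 5.333–2.58 Ma, so Pliocene.
Oldest = 530 Ma, youngest = 0.93 Ma → span 529.07 Myr.

A — Pleistocene; B — Eocene; C — Furongian; D — Terreneuvian; E — Pliocene; span 529.07 million years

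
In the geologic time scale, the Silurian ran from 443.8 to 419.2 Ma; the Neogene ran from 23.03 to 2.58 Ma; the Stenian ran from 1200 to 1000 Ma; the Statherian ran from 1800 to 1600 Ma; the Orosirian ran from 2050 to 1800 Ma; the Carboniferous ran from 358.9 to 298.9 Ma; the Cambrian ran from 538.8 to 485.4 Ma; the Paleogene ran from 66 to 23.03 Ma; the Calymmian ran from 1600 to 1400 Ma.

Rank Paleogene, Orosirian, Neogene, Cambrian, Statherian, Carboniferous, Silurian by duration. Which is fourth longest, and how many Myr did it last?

Cambrian, 53.4 million years

Start − end for each: Paleogene 66 − 23.03 = 42.97; Orosirian 2050 − 1800 = 250; Neogene 23.03 − 2.58 = 20.45; Cambrian 538.8 − 485.4 = 53.4; Statherian 1800 − 1600 = 200; Carboniferous 358.9 − 298.9 = 60; Silurian 443.8 − 419.2 = 24.6.
Ranking these from longest: Orosirian > Statherian > Carboniferous > Cambrian > Paleogene > Silurian > Neogene.
Position 4 in that ranking is Cambrian, which lasted 53.4 Myr.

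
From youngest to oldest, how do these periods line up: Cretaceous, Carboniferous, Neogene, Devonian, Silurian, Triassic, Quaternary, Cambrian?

Era membership (oldest first within each) — Paleozoic: Cambrian, Silurian, Devonian, Carboniferous; Mesozoic: Triassic, Cretaceous; Cenozoic: Neogene, Quaternary. Paleozoic precedes Mesozoic, which precedes Cenozoic. Concatenating the groups in that era order and then reversing gives youngest to oldest.

Quaternary, then Neogene, then Cretaceous, then Triassic, then Carboniferous, then Devonian, then Silurian, then Cambrian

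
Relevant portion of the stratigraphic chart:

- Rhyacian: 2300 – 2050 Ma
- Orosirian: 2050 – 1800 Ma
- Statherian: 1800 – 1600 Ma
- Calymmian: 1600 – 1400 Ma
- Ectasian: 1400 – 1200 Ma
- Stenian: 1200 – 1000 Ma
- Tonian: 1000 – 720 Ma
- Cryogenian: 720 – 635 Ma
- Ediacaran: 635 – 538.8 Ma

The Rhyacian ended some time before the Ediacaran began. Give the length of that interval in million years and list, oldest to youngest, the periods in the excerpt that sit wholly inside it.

1415 million years; Orosirian, Statherian, Calymmian, Ectasian, Stenian, Tonian, Cryogenian

End of Rhyacian = 2050 Ma; start of Ediacaran = 635 Ma.
Gap = 2050 − 635 = 1415 Myr.
Periods wholly inside 2050–635 Ma: Orosirian (2050–1800), Statherian (1800–1600), Calymmian (1600–1400), Ectasian (1400–1200), Stenian (1200–1000), Tonian (1000–720), Cryogenian (720–635).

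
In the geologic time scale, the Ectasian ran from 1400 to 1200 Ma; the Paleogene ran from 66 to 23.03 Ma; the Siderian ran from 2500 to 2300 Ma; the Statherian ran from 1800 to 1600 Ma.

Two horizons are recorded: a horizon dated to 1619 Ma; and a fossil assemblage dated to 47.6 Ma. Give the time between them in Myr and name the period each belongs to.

1571.4 million years apart; the first in the Statherian, the second in the Paleogene

Elapsed time: 1619 − 47.6 = 1571.4 Myr.
1619 Ma lies within 1800–1600 Ma: Statherian.
47.6 Ma lies within 66–23.03 Ma: Paleogene.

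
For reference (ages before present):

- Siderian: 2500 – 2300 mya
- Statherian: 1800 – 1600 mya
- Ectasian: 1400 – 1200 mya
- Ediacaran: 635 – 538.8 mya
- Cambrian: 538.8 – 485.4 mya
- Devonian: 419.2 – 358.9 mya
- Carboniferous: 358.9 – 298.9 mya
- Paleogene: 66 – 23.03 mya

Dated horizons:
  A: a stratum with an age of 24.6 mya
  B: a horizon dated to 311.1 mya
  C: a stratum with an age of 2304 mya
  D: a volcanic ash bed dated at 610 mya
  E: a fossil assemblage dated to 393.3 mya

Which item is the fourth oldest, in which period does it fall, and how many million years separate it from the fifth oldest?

B, in the Carboniferous; 286.5 million years to A

Larger Ma means older, so oldest first: C 2304 > D 610 > E 393.3 > B 311.1 > A 24.6.
Counting 4 along gives B (311.1 Ma); the excerpt puts that inside the Carboniferous, 358.9–298.9 Ma.
Next in line is A (24.6 Ma), and 311.1 − 24.6 = 286.5 Myr.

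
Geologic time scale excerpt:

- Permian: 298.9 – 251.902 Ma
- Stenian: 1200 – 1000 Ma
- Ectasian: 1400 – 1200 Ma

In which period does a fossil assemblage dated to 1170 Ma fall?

Stenian

1170 Ma lies between 1200 and 1000 Ma, so it falls in the Stenian.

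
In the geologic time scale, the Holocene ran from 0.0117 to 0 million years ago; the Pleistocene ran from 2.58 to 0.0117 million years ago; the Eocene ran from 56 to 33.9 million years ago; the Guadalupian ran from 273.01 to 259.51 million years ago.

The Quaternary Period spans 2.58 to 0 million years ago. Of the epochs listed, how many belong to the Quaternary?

2

Epochs inside 2.58–0 Ma: Pleistocene, Holocene — 2 in total.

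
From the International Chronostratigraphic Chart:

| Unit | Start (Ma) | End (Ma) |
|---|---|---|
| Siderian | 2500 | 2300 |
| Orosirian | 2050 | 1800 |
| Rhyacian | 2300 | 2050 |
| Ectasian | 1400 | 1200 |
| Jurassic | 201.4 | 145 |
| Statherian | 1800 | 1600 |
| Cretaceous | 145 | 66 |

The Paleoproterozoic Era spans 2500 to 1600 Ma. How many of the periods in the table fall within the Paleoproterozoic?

Periods inside 2500–1600 Ma: Siderian, Rhyacian, Orosirian, Statherian — 4 in total.

4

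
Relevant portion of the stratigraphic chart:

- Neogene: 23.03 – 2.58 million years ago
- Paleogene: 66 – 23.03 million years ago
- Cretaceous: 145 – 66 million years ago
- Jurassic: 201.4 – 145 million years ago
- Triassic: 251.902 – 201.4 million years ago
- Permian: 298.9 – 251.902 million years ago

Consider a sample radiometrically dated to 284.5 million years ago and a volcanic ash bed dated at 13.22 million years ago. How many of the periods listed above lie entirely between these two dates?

The older date is 284.5 Ma and the younger is 13.22 Ma.
Periods with start < 284.5 and end > 13.22 Ma: Triassic (251.902–201.4), Jurassic (201.4–145), Cretaceous (145–66), Paleogene (66–23.03).
That is 4 complete periods.

4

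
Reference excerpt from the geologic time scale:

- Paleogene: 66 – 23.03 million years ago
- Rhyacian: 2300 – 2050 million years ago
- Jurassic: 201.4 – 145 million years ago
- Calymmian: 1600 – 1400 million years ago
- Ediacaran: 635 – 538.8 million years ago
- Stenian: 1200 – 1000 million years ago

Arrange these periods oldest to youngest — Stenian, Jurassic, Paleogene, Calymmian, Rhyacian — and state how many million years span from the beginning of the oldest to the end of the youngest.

Rhyacian, Calymmian, Stenian, Jurassic, Paleogene; total span 2276.97 Myr

From the excerpt: Stenian 1200–1000; Jurassic 201.4–145; Paleogene 66–23.03; Calymmian 1600–1400; Rhyacian 2300–2050 (Ma).
Larger Ma is earlier, so the oldest is Rhyacian and the youngest is Paleogene; oldest to youngest: Rhyacian, Calymmian, Stenian, Jurassic, Paleogene.
Oldest start 2300 minus youngest end 23.03 gives 2276.97 Myr overall.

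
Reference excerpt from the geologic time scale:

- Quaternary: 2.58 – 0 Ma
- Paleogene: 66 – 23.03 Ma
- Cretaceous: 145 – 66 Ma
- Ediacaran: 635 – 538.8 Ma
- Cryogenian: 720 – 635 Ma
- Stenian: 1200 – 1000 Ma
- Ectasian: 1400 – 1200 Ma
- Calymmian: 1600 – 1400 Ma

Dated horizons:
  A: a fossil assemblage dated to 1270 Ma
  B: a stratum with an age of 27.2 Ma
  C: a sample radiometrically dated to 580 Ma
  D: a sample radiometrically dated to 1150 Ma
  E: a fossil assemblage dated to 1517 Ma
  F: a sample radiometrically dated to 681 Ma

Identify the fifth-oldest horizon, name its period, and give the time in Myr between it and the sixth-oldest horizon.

C, in the Ediacaran; 552.8 million years to B

Sorted oldest-first by Ma: E (1517), A (1270), D (1150), F (681), C (580), B (27.2).
The fifth oldest is C at 580 Ma, which lies in 635–538.8 Ma: the Ediacaran.
The sixth oldest is B at 27.2 Ma; separation = |580 − 27.2| = 552.8 Myr.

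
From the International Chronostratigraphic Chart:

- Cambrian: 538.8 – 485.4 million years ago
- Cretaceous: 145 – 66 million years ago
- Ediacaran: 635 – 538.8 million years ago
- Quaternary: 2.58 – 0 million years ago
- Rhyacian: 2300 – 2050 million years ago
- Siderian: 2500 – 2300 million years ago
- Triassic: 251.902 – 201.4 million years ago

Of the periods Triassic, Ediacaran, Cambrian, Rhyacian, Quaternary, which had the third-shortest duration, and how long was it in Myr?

Durations: Triassic 50.502; Ediacaran 96.2; Cambrian 53.4; Rhyacian 250; Quaternary 2.58 Myr.
Sorted shortest-first: Quaternary (2.58), Triassic (50.502), Cambrian (53.4), Ediacaran (96.2), Rhyacian (250).
The third shortest is Cambrian at 53.4 Myr.

Cambrian, 53.4 million years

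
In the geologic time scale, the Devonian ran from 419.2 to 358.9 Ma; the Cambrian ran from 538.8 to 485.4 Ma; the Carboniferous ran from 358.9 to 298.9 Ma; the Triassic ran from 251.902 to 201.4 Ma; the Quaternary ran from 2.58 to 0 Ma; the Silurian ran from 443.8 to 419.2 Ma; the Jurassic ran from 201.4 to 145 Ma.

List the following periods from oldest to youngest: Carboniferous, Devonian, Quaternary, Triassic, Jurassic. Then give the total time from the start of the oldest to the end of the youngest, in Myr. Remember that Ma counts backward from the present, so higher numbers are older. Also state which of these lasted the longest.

Devonian, Carboniferous, Triassic, Jurassic, Quaternary; total span 419.2 Myr; longest is Devonian

From the excerpt: Carboniferous 358.9–298.9; Devonian 419.2–358.9; Quaternary 2.58–0; Triassic 251.902–201.4; Jurassic 201.4–145 (Ma).
Larger Ma is earlier, so the oldest is Devonian and the youngest is Quaternary; oldest to youngest: Devonian, Carboniferous, Triassic, Jurassic, Quaternary.
Oldest start 419.2 minus youngest end 0 gives 419.2 Myr overall.
Individual lengths (start − end): Devonian 60.3; Triassic 50.502; Jurassic 56.4; Carboniferous 60; Quaternary 2.58. The largest is Devonian at 60.3 Myr.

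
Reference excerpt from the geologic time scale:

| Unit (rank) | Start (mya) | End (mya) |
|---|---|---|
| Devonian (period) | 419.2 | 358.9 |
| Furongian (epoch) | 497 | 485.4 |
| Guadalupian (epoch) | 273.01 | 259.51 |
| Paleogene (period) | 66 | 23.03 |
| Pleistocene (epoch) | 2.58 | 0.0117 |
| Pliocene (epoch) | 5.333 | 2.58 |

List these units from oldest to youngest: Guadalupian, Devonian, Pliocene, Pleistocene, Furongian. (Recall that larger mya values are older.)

Read off each span (Ma): Guadalupian 273.01–259.51; Devonian 419.2–358.9; Pliocene 5.333–2.58; Pleistocene 2.58–0.0117; Furongian 497–485.4.
Larger Ma is older, so oldest→youngest is Furongian, Devonian, Guadalupian, Pliocene, Pleistocene.

Furongian, then Devonian, then Guadalupian, then Pliocene, then Pleistocene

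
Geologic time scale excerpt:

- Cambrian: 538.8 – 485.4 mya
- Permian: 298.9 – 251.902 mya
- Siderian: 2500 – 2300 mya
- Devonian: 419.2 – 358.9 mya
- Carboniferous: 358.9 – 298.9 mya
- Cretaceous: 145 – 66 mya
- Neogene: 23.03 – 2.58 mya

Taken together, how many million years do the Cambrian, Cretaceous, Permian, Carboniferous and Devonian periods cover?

Each duration: Cambrian = 53.4; Cretaceous = 79; Permian = 46.998; Carboniferous = 60; Devonian = 60.3.
Sum: 53.4 + 79 + 46.998 + 60 + 60.3 = 299.698 Myr.

299.698 million years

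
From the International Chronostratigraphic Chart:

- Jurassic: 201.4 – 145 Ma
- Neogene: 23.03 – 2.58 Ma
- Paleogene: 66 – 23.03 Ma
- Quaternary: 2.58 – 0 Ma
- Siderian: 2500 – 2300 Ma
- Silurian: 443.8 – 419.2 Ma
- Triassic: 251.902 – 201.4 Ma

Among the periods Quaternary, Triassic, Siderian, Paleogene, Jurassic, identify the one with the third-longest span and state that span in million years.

Start − end for each: Quaternary 2.58 − 0 = 2.58; Triassic 251.902 − 201.4 = 50.502; Siderian 2500 − 2300 = 200; Paleogene 66 − 23.03 = 42.97; Jurassic 201.4 − 145 = 56.4.
Ranking these from longest: Siderian > Jurassic > Triassic > Paleogene > Quaternary.
Position 3 in that ranking is Triassic, which lasted 50.502 Myr.

Triassic, 50.502 million years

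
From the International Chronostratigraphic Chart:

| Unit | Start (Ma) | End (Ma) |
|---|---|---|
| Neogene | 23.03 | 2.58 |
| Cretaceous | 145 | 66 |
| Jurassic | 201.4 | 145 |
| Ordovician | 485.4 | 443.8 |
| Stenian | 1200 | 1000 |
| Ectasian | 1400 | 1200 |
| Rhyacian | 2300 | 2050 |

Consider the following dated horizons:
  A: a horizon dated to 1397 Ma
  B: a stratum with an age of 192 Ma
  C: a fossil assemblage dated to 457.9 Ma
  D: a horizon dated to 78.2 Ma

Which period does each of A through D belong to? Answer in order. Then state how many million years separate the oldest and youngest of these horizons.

A — Ectasian; B — Jurassic; C — Ordovician; D — Cretaceous; span 1318.8 million years

A: 1397 Ma lies in 1400–1200 Ma, so Ectasian.
B: 192 Ma lies in 201.4–145 Ma, so Jurassic.
C: 457.9 Ma lies in 485.4–443.8 Ma, so Ordovician.
D: 78.2 Ma lies in 145–66 Ma, so Cretaceous.
Oldest = 1397 Ma, youngest = 78.2 Ma → span 1318.8 Myr.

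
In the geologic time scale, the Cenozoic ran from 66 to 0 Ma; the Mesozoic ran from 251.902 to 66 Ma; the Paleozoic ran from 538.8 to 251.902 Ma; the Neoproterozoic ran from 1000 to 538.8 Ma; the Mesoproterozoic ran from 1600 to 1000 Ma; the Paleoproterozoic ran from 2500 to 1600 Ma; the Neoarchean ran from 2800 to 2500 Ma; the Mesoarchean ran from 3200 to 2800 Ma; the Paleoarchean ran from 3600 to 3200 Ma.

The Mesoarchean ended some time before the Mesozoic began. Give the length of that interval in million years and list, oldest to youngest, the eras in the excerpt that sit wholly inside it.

2548.098 million years; Neoarchean, Paleoproterozoic, Mesoproterozoic, Neoproterozoic, Paleozoic

End of Mesoarchean = 2800 Ma; start of Mesozoic = 251.902 Ma.
Gap = 2800 − 251.902 = 2548.098 Myr.
Eras wholly inside 2800–251.902 Ma: Neoarchean (2800–2500), Paleoproterozoic (2500–1600), Mesoproterozoic (1600–1000), Neoproterozoic (1000–538.8), Paleozoic (538.8–251.902).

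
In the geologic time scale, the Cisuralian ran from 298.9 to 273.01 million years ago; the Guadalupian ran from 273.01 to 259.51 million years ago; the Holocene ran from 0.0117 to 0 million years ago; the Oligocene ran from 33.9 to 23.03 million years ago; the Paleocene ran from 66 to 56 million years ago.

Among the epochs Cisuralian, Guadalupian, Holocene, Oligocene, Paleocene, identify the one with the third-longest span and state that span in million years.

Oligocene, 10.87 million years

Durations: Cisuralian 25.89; Guadalupian 13.5; Holocene 0.0117; Oligocene 10.87; Paleocene 10 Myr.
Sorted longest-first: Cisuralian (25.89), Guadalupian (13.5), Oligocene (10.87), Paleocene (10), Holocene (0.0117).
The third longest is Oligocene at 10.87 Myr.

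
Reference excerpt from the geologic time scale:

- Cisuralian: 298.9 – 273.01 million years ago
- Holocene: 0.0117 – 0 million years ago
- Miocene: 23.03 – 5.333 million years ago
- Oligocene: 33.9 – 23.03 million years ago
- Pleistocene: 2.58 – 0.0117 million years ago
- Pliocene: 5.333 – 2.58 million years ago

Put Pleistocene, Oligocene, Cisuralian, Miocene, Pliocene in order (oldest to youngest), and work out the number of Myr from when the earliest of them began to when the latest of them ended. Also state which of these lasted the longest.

From the excerpt: Pleistocene 2.58–0.0117; Oligocene 33.9–23.03; Cisuralian 298.9–273.01; Miocene 23.03–5.333; Pliocene 5.333–2.58 (Ma).
Larger Ma is earlier, so the oldest is Cisuralian and the youngest is Pleistocene; oldest to youngest: Cisuralian, Oligocene, Miocene, Pliocene, Pleistocene.
Oldest start 298.9 minus youngest end 0.0117 gives 298.8883 Myr overall.
Individual lengths (start − end): Cisuralian 25.89; Miocene 17.697; Oligocene 10.87; Pliocene 2.753; Pleistocene 2.5683. The largest is Cisuralian at 25.89 Myr.

Cisuralian, Oligocene, Miocene, Pliocene, Pleistocene; total span 298.8883 Myr; longest is Cisuralian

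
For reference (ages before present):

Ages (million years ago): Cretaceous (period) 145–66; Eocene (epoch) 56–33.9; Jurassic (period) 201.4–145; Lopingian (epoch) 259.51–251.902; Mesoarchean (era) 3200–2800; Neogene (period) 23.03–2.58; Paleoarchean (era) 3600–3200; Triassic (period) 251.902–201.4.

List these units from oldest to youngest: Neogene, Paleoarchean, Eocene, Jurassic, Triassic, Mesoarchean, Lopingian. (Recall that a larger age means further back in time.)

Read off each span (Ma): Neogene 23.03–2.58; Paleoarchean 3600–3200; Eocene 56–33.9; Jurassic 201.4–145; Triassic 251.902–201.4; Mesoarchean 3200–2800; Lopingian 259.51–251.902.
Larger Ma is older, so oldest→youngest is Paleoarchean, Mesoarchean, Lopingian, Triassic, Jurassic, Eocene, Neogene.

Paleoarchean, then Mesoarchean, then Lopingian, then Triassic, then Jurassic, then Eocene, then Neogene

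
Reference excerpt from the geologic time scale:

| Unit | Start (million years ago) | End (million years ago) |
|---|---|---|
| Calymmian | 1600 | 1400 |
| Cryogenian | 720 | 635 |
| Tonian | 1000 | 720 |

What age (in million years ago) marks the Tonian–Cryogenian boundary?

720 million years ago

The Tonian ends and the Cryogenian begins at 720 million years ago.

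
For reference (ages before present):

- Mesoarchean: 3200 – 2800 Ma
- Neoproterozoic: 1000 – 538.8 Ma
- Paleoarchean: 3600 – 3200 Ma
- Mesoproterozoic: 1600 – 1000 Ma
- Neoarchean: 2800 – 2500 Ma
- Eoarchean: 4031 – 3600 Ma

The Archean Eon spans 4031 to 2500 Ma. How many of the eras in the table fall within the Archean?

4

Eras inside 4031–2500 Ma: Eoarchean, Paleoarchean, Mesoarchean, Neoarchean — 4 in total.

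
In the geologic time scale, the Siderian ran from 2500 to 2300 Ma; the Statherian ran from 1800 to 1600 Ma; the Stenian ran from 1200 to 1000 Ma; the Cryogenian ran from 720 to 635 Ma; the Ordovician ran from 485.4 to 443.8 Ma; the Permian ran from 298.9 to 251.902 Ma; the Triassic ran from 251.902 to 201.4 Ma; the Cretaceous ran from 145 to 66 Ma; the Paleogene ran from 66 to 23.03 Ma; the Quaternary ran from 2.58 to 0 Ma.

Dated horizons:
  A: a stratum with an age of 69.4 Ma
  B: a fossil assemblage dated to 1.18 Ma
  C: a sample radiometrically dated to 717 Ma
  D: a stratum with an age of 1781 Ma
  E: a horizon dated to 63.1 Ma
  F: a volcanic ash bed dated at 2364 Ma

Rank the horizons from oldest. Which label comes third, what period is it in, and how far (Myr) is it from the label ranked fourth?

Sorted oldest-first by Ma: F (2364), D (1781), C (717), A (69.4), E (63.1), B (1.18).
The third oldest is C at 717 Ma, which lies in 720–635 Ma: the Cryogenian.
The fourth oldest is A at 69.4 Ma; separation = |717 − 69.4| = 647.6 Myr.

C, in the Cryogenian; 647.6 million years to A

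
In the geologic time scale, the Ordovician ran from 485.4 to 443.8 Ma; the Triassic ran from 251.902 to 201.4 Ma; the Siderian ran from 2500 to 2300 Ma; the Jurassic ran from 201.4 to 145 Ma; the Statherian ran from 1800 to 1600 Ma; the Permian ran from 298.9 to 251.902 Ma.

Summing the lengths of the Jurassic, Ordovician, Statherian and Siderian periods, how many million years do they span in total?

498 million years

Each duration: Jurassic = 56.4; Ordovician = 41.6; Statherian = 200; Siderian = 200.
Sum: 56.4 + 41.6 + 200 + 200 = 498 Myr.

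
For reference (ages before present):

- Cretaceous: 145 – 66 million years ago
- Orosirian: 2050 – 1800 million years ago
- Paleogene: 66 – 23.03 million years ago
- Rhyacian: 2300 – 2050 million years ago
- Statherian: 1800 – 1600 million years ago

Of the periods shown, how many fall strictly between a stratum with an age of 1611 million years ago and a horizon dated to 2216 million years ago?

The older date is 2216 Ma and the younger is 1611 Ma.
Periods with start < 2216 and end > 1611 Ma: Orosirian (2050–1800).
That is 1 complete period.

1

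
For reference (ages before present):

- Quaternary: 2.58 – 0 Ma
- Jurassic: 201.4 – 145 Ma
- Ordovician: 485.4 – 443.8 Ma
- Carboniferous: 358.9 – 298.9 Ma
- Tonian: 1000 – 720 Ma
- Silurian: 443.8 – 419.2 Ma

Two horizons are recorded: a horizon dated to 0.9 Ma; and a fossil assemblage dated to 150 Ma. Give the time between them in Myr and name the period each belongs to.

149.1 million years apart; the first in the Quaternary, the second in the Jurassic

Elapsed time: 150 − 0.9 = 149.1 Myr.
0.9 Ma lies within 2.58–0 Ma: Quaternary.
150 Ma lies within 201.4–145 Ma: Jurassic.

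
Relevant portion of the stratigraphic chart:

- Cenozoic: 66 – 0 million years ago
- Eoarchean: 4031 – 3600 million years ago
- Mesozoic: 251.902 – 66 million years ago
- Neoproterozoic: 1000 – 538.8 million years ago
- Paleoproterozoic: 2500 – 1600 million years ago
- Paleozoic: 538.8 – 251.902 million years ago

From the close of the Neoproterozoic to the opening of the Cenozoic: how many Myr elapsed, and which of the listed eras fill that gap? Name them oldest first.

472.8 million years; Paleozoic, Mesozoic

End of Neoproterozoic = 538.8 Ma; start of Cenozoic = 66 Ma.
Gap = 538.8 − 66 = 472.8 Myr.
Eras wholly inside 538.8–66 Ma: Paleozoic (538.8–251.902), Mesozoic (251.902–66).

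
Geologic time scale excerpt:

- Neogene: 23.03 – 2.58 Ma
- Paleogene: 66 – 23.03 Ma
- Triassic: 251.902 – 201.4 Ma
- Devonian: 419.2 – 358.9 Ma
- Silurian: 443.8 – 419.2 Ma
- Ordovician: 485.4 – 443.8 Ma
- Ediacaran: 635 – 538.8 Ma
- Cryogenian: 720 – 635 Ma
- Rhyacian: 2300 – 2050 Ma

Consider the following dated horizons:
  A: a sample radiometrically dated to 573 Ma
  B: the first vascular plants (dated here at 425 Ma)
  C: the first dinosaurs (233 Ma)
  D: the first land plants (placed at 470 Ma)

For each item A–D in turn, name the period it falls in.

A: 573 Ma lies in 635–538.8 Ma, so Ediacaran.
B: 425 Ma lies in 443.8–419.2 Ma, so Silurian.
C: 233 Ma lies in 251.902–201.4 Ma, so Triassic.
D: 470 Ma lies in 485.4–443.8 Ma, so Ordovician.

A — Ediacaran; B — Silurian; C — Triassic; D — Ordovician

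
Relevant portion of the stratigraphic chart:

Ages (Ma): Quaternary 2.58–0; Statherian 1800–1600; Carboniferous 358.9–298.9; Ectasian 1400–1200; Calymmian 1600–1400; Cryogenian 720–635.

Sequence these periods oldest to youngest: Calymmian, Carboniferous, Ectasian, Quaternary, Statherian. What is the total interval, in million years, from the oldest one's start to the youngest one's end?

From the excerpt: Calymmian 1600–1400; Carboniferous 358.9–298.9; Ectasian 1400–1200; Quaternary 2.58–0; Statherian 1800–1600 (Ma).
Larger Ma is earlier, so the oldest is Statherian and the youngest is Quaternary; oldest to youngest: Statherian, Calymmian, Ectasian, Carboniferous, Quaternary.
Oldest start 1800 minus youngest end 0 gives 1800 Myr overall.

Statherian, Calymmian, Ectasian, Carboniferous, Quaternary; total span 1800 Myr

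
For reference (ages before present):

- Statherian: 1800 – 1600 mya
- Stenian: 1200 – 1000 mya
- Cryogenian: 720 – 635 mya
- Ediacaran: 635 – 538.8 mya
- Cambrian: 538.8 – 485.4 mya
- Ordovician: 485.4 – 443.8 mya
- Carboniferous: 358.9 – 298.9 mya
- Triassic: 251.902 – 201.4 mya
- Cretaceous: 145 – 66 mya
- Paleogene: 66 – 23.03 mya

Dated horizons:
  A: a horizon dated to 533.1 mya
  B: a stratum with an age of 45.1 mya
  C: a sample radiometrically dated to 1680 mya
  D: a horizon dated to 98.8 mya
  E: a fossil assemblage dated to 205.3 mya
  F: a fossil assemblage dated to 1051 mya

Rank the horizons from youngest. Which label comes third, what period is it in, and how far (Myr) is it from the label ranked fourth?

E, in the Triassic; 327.8 million years to A

Sorted youngest-first by Ma: B (45.1), D (98.8), E (205.3), A (533.1), F (1051), C (1680).
The third youngest is E at 205.3 Ma, which lies in 251.902–201.4 Ma: the Triassic.
The fourth youngest is A at 533.1 Ma; separation = |205.3 − 533.1| = 327.8 Myr.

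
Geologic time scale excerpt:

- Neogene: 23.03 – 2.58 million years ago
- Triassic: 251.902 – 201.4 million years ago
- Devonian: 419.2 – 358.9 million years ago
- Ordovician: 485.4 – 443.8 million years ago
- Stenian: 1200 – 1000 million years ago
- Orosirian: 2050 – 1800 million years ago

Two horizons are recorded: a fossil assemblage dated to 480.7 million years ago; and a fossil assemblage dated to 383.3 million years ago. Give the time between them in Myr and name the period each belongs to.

97.4 million years apart; the first in the Ordovician, the second in the Devonian

Elapsed time: 480.7 − 383.3 = 97.4 Myr.
480.7 Ma lies within 485.4–443.8 Ma: Ordovician.
383.3 Ma lies within 419.2–358.9 Ma: Devonian.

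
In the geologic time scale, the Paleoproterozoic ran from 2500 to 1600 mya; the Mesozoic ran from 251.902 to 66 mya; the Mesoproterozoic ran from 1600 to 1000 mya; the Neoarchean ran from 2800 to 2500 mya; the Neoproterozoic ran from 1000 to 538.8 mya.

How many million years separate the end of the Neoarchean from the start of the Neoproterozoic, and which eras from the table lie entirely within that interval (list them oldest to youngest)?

The Neoarchean closes at 2500 Ma and the Neoproterozoic opens at 1000 Ma, so the interval is 2500 − 1000 = 1500 Myr.
An era fits inside if it starts at or after 2500 Ma and ends at or before 1000 Ma; oldest first that gives Paleoproterozoic, Mesoproterozoic.

1500 million years; Paleoproterozoic, Mesoproterozoic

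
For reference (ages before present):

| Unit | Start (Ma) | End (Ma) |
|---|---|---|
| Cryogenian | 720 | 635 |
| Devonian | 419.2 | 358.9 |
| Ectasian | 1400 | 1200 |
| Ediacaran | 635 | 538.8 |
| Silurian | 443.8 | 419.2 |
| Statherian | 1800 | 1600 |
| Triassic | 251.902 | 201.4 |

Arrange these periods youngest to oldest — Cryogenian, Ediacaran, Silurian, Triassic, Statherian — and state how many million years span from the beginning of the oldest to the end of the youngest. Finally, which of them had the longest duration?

Triassic, Silurian, Ediacaran, Cryogenian, Statherian; total span 1598.6 Myr; longest is Statherian

Start ages (Ma): Statherian 1800, Cryogenian 720, Ediacaran 635, Silurian 443.8, Triassic 251.902.
Ordered youngest to oldest: Triassic, Silurian, Ediacaran, Cryogenian, Statherian.
Span = 1800 − 201.4 = 1598.6 Myr.
Durations: Triassic 50.502, Cryogenian 85, Ediacaran 96.2, Silurian 24.6, Statherian 200 → longest is Statherian (200 Myr).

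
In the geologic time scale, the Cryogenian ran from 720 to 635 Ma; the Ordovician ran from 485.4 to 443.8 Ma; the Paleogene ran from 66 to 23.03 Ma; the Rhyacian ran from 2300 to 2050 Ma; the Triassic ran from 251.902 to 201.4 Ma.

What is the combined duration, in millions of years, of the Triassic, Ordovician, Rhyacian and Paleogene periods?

385.072 million years

Each duration: Triassic = 50.502; Ordovician = 41.6; Rhyacian = 250; Paleogene = 42.97.
Sum: 50.502 + 41.6 + 250 + 42.97 = 385.072 Myr.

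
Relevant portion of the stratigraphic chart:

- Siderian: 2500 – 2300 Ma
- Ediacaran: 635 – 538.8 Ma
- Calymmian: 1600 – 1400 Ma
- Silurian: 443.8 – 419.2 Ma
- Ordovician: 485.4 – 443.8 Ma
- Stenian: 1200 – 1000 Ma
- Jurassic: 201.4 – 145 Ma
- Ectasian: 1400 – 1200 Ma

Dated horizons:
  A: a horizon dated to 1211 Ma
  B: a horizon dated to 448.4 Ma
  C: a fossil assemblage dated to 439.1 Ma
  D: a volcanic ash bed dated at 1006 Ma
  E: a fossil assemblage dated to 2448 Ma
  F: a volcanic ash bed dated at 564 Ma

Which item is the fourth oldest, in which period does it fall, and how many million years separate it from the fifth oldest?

Sorted oldest-first by Ma: E (2448), A (1211), D (1006), F (564), B (448.4), C (439.1).
The fourth oldest is F at 564 Ma, which lies in 635–538.8 Ma: the Ediacaran.
The fifth oldest is B at 448.4 Ma; separation = |564 − 448.4| = 115.6 Myr.

F, in the Ediacaran; 115.6 million years to B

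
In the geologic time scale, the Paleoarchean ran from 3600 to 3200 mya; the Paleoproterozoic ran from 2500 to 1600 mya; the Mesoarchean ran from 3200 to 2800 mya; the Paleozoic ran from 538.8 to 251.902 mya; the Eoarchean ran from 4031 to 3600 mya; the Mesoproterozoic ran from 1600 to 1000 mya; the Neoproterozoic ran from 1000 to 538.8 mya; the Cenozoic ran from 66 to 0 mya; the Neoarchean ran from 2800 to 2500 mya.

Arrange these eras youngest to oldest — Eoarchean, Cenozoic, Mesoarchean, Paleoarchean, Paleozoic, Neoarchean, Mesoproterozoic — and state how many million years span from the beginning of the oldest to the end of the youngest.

Start ages (Ma): Eoarchean 4031, Paleoarchean 3600, Mesoarchean 3200, Neoarchean 2800, Mesoproterozoic 1600, Paleozoic 538.8, Cenozoic 66.
Ordered youngest to oldest: Cenozoic, Paleozoic, Mesoproterozoic, Neoarchean, Mesoarchean, Paleoarchean, Eoarchean.
Span = 4031 − 0 = 4031 Myr.

Cenozoic, Paleozoic, Mesoproterozoic, Neoarchean, Mesoarchean, Paleoarchean, Eoarchean; total span 4031 Myr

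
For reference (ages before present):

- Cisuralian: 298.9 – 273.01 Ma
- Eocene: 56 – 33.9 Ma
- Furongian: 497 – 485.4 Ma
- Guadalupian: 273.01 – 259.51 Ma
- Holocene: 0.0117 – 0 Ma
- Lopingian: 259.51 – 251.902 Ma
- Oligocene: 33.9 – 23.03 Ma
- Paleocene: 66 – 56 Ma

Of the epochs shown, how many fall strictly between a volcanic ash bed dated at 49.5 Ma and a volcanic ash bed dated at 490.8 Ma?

4

The older date is 490.8 Ma and the younger is 49.5 Ma.
Epochs with start < 490.8 and end > 49.5 Ma: Cisuralian (298.9–273.01), Guadalupian (273.01–259.51), Lopingian (259.51–251.902), Paleocene (66–56).
That is 4 complete epochs.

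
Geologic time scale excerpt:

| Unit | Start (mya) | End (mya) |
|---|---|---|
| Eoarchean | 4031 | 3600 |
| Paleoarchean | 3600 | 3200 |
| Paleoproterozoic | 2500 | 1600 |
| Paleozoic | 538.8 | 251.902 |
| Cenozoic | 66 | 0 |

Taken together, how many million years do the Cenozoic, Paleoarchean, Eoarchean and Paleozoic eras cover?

1183.898 million years

Duration is start − end for each: (66 − 0) + (3600 − 3200) + (4031 − 3600) + (538.8 − 251.902).
That is 66 + 400 + 431 + 286.898, which totals 1183.898 million years.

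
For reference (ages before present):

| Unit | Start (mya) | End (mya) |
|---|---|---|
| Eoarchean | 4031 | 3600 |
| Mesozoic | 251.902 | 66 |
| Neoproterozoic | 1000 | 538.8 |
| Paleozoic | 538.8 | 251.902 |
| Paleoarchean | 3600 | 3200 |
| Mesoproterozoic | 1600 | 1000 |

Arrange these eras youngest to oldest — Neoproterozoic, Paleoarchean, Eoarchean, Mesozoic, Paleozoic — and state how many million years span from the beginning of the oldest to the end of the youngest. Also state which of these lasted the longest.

Mesozoic → Paleozoic → Neoproterozoic → Paleoarchean → Eoarchean; total span 3965 Myr; longest is Neoproterozoic

From the excerpt: Neoproterozoic 1000–538.8; Paleoarchean 3600–3200; Eoarchean 4031–3600; Mesozoic 251.902–66; Paleozoic 538.8–251.902 (Ma).
Larger Ma is earlier, so the oldest is Eoarchean and the youngest is Mesozoic; youngest to oldest: Mesozoic, Paleozoic, Neoproterozoic, Paleoarchean, Eoarchean.
Oldest start 4031 minus youngest end 66 gives 3965 Myr overall.
Individual lengths (start − end): Mesozoic 185.902; Eoarchean 431; Neoproterozoic 461.2; Paleoarchean 400; Paleozoic 286.898. The largest is Neoproterozoic at 461.2 Myr.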